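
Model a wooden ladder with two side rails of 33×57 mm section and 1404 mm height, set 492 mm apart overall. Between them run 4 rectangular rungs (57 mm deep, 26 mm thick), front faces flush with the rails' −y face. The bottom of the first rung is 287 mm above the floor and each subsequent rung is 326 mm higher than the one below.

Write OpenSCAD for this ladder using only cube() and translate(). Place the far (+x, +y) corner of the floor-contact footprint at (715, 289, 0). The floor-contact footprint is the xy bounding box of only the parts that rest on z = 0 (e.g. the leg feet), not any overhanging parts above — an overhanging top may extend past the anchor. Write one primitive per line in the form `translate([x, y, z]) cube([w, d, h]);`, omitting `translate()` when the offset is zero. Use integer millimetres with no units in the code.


translate([223, 232, 0]) cube([33, 57, 1404]);
translate([682, 232, 0]) cube([33, 57, 1404]);
translate([256, 232, 287]) cube([426, 57, 26]);
translate([256, 232, 613]) cube([426, 57, 26]);
translate([256, 232, 939]) cube([426, 57, 26]);
translate([256, 232, 1265]) cube([426, 57, 26]);


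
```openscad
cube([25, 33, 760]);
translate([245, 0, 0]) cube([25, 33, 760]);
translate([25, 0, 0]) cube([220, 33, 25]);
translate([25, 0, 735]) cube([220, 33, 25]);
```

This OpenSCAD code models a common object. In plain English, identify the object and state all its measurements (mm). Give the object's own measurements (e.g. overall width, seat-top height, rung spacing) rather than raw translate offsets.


A rectangular picture frame lying in the x–z plane (depth along y). The opening is 220 mm wide (x) by 710 mm tall (z), surrounded by a border 25 mm wide on all four sides. The frame is 33 mm deep and is made of two full-height vertical stiles with two horizontal rails fitted between them.


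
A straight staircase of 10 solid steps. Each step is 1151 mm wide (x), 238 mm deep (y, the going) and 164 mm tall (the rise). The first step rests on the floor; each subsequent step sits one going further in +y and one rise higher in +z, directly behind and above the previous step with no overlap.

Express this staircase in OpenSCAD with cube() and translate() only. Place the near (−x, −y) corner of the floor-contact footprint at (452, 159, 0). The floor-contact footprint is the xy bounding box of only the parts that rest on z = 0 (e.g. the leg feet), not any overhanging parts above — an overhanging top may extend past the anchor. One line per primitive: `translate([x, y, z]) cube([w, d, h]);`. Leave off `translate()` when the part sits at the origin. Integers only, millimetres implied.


translate([452, 159, 0]) cube([1151, 238, 164]);
translate([452, 397, 164]) cube([1151, 238, 164]);
translate([452, 635, 328]) cube([1151, 238, 164]);
translate([452, 873, 492]) cube([1151, 238, 164]);
translate([452, 1111, 656]) cube([1151, 238, 164]);
translate([452, 1349, 820]) cube([1151, 238, 164]);
translate([452, 1587, 984]) cube([1151, 238, 164]);
translate([452, 1825, 1148]) cube([1151, 238, 164]);
translate([452, 2063, 1312]) cube([1151, 238, 164]);
translate([452, 2301, 1476]) cube([1151, 238, 164]);


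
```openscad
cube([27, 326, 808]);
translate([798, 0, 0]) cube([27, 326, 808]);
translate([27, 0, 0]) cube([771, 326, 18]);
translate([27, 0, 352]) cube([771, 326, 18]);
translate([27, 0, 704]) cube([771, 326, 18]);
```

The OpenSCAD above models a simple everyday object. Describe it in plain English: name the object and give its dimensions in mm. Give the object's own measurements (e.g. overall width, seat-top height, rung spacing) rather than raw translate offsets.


An open bookshelf. Two side panels, each 27 mm thick, 326 mm deep and 808 mm tall, stand 825 mm apart (outside-to-outside). Between them sit 3 shelves, each 18 mm thick and 326 mm deep, spanning the full gap between the sides. The bottom shelf rests on the floor (its underside at z = 0) and the clear gap between one shelf's top and the next shelf's underside is 334 mm.


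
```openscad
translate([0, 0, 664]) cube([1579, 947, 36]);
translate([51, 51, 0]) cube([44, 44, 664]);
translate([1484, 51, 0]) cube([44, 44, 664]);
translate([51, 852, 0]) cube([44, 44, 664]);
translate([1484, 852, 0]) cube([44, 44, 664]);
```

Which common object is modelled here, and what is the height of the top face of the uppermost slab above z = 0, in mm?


A table. The table height is 700 mm.

A 1579×947×36 slab sits at z = 664 on four 44 mm square posts — a table. The top surface is at 664 + 36 = 700 mm.


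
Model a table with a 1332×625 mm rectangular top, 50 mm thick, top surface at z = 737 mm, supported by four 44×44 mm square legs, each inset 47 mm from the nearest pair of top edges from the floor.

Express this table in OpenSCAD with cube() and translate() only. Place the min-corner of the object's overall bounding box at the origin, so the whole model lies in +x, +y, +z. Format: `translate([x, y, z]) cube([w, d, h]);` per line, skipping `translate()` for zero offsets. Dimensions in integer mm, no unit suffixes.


translate([0, 0, 687]) cube([1332, 625, 50]);
translate([47, 47, 0]) cube([44, 44, 687]);
translate([1241, 47, 0]) cube([44, 44, 687]);
translate([47, 534, 0]) cube([44, 44, 687]);
translate([1241, 534, 0]) cube([44, 44, 687]);


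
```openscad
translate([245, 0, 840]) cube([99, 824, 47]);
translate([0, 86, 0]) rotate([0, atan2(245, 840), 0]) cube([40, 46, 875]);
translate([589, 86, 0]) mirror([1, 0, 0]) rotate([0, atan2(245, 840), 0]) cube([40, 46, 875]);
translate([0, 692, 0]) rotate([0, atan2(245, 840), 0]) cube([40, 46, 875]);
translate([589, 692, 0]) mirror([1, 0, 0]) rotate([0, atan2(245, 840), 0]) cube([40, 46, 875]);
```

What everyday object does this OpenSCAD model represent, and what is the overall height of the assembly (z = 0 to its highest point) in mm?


A sawhorse. The overall height is 887 mm.

A beam across two mirrored pairs of raked legs — a sawhorse. The beam's underside is at z = 840 (matching the legs' vertical rise in atan2(245, 840)) and the beam is 47 mm tall, so its top is at 840 + 47 = 887 mm. The raked legs top out at the beam's underside, so that is the highest point.


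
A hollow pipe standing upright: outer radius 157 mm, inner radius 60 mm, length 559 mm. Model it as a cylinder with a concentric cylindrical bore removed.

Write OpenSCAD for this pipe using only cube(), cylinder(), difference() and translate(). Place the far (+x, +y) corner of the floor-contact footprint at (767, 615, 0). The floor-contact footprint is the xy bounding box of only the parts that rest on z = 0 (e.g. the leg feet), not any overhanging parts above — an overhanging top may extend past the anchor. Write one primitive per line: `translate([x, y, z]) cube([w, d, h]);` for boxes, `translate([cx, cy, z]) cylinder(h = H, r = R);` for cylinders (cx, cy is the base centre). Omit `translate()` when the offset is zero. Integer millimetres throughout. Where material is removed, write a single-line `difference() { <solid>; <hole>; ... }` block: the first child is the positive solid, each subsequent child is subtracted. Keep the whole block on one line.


difference() { translate([610, 458, 0]) cylinder(h = 559, r = 157); translate([610, 458, 0]) cylinder(h = 559, r = 60); }


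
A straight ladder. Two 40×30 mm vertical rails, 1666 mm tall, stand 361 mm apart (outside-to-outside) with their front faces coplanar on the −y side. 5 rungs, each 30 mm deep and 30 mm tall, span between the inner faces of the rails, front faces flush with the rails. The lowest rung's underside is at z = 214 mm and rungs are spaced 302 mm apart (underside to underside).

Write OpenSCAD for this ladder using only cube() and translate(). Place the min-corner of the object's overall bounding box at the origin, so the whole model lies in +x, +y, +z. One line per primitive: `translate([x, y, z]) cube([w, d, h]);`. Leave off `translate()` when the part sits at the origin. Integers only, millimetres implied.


cube([40, 30, 1666]);
translate([321, 0, 0]) cube([40, 30, 1666]);
translate([40, 0, 214]) cube([281, 30, 30]);
translate([40, 0, 516]) cube([281, 30, 30]);
translate([40, 0, 818]) cube([281, 30, 30]);
translate([40, 0, 1120]) cube([281, 30, 30]);
translate([40, 0, 1422]) cube([281, 30, 30]);


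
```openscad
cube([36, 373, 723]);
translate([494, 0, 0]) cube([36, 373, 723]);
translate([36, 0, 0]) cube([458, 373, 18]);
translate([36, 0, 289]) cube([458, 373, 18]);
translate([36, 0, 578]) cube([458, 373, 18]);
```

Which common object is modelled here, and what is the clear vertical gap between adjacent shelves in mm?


A bookshelf. The clear shelf gap is 271 mm.

Two tall side panels with 3 horizontal boards between them — a bookshelf. The first two shelf undersides are at z = 0 and z = 289; with shelf thickness 18, the clear gap is 289 − 0 − 18 = 271 mm.


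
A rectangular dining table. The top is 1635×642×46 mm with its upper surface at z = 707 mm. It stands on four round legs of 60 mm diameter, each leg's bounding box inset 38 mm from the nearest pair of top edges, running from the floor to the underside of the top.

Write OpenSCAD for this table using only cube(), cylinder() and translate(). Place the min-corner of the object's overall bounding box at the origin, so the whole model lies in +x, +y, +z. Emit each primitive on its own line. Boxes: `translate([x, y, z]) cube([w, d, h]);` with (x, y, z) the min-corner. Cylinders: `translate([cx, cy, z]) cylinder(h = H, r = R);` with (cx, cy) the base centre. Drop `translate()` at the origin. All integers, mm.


translate([0, 0, 661]) cube([1635, 642, 46]);
translate([68, 68, 0]) cylinder(h = 661, r = 30);
translate([1567, 68, 0]) cylinder(h = 661, r = 30);
translate([68, 574, 0]) cylinder(h = 661, r = 30);
translate([1567, 574, 0]) cylinder(h = 661, r = 30);


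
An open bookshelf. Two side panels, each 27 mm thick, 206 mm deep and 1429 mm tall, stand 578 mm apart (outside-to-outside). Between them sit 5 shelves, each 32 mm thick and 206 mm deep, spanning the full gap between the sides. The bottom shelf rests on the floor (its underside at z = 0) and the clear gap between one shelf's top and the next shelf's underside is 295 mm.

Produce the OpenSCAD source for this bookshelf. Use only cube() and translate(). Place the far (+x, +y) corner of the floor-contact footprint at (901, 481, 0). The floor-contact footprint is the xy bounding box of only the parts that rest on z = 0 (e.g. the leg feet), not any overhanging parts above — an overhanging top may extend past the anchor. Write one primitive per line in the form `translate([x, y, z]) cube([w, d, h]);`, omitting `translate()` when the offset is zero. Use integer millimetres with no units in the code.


translate([323, 275, 0]) cube([27, 206, 1429]);
translate([874, 275, 0]) cube([27, 206, 1429]);
translate([350, 275, 0]) cube([524, 206, 32]);
translate([350, 275, 327]) cube([524, 206, 32]);
translate([350, 275, 654]) cube([524, 206, 32]);
translate([350, 275, 981]) cube([524, 206, 32]);
translate([350, 275, 1308]) cube([524, 206, 32]);


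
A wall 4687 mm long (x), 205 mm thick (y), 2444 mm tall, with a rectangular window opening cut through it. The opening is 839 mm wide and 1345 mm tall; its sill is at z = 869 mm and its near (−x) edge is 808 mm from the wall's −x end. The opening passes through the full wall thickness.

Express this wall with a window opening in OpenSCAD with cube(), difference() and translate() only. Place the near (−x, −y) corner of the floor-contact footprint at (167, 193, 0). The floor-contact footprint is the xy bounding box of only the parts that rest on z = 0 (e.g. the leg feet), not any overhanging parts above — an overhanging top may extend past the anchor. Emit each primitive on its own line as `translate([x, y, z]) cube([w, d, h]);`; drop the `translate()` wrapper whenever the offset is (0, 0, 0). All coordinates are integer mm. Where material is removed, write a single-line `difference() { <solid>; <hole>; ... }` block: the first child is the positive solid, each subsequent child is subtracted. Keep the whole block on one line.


difference() { translate([167, 193, 0]) cube([4687, 205, 2444]); translate([975, 193, 869]) cube([839, 205, 1345]); }


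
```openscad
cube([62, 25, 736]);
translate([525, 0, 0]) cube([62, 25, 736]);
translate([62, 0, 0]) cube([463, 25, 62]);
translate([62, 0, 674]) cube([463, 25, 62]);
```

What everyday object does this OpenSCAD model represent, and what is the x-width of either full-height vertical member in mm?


A picture frame. The border width is 62 mm.

Four thin pieces enclosing a rectangular opening — a picture frame. The two full-height stiles are 736 mm tall; the top rail sits at z = 674 and is 62 mm tall, so the border above the opening is 736 − 674 = 62 mm, matching the stile x-width.


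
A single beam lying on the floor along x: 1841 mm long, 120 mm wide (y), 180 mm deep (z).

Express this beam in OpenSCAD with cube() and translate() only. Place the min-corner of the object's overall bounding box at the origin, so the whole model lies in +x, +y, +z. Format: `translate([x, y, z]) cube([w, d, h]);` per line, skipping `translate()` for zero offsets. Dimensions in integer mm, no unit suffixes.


cube([1841, 120, 180]);


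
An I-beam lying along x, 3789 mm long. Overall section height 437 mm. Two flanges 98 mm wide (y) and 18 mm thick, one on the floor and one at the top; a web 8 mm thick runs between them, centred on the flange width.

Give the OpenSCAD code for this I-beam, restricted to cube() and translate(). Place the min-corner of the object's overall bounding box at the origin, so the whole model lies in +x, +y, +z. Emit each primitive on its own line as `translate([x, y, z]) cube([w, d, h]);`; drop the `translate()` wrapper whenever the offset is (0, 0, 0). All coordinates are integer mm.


cube([3789, 98, 18]);
translate([0, 45, 18]) cube([3789, 8, 401]);
translate([0, 0, 419]) cube([3789, 98, 18]);


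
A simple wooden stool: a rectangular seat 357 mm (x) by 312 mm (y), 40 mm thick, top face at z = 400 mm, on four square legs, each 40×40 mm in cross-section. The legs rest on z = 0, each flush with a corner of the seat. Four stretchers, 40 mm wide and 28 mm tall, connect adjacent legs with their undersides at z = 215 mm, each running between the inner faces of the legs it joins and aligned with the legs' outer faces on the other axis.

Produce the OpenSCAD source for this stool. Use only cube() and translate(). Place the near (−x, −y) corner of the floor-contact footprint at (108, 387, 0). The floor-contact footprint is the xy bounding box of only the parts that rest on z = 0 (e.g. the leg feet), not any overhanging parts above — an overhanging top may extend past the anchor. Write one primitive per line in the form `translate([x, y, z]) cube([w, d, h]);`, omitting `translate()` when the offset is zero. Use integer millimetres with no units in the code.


translate([108, 387, 360]) cube([357, 312, 40]);
translate([108, 387, 0]) cube([40, 40, 360]);
translate([425, 387, 0]) cube([40, 40, 360]);
translate([108, 659, 0]) cube([40, 40, 360]);
translate([425, 659, 0]) cube([40, 40, 360]);
translate([148, 387, 215]) cube([277, 40, 28]);
translate([148, 659, 215]) cube([277, 40, 28]);
translate([108, 427, 215]) cube([40, 232, 28]);
translate([425, 427, 215]) cube([40, 232, 28]);


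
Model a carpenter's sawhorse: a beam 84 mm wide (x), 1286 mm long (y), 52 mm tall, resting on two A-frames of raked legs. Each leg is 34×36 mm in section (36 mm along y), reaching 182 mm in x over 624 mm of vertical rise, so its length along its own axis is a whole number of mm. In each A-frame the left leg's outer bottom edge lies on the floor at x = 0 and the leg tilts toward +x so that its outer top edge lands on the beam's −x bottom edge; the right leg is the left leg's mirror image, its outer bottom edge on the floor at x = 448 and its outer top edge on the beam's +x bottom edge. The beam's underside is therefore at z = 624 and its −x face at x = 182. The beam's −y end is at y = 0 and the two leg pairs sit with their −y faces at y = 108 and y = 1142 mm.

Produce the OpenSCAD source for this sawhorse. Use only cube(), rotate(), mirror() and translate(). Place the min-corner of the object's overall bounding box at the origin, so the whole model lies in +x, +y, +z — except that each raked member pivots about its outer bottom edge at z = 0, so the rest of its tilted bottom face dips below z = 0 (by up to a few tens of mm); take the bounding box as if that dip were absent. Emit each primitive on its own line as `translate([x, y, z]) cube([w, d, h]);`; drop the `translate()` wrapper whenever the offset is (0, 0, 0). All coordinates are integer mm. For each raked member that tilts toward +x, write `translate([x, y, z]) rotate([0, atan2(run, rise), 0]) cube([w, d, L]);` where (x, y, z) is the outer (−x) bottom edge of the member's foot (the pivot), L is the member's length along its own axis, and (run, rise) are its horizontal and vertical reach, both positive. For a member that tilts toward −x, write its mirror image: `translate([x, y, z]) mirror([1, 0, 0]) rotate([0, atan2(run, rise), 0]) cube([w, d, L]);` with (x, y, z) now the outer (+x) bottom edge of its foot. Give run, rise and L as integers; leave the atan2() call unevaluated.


translate([182, 0, 624]) cube([84, 1286, 52]);
translate([0, 108, 0]) rotate([0, atan2(182, 624), 0]) cube([34, 36, 650]);
translate([448, 108, 0]) mirror([1, 0, 0]) rotate([0, atan2(182, 624), 0]) cube([34, 36, 650]);
translate([0, 1142, 0]) rotate([0, atan2(182, 624), 0]) cube([34, 36, 650]);
translate([448, 1142, 0]) mirror([1, 0, 0]) rotate([0, atan2(182, 624), 0]) cube([34, 36, 650]);


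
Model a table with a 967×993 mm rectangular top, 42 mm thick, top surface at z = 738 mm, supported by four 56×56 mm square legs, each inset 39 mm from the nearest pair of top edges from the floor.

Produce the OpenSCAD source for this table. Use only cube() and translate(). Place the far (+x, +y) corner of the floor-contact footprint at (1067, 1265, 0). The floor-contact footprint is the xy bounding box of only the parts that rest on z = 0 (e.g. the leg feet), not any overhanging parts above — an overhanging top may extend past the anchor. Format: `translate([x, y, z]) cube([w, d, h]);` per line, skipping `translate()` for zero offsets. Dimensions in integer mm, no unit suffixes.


translate([139, 311, 696]) cube([967, 993, 42]);
translate([178, 350, 0]) cube([56, 56, 696]);
translate([1011, 350, 0]) cube([56, 56, 696]);
translate([178, 1209, 0]) cube([56, 56, 696]);
translate([1011, 1209, 0]) cube([56, 56, 696]);


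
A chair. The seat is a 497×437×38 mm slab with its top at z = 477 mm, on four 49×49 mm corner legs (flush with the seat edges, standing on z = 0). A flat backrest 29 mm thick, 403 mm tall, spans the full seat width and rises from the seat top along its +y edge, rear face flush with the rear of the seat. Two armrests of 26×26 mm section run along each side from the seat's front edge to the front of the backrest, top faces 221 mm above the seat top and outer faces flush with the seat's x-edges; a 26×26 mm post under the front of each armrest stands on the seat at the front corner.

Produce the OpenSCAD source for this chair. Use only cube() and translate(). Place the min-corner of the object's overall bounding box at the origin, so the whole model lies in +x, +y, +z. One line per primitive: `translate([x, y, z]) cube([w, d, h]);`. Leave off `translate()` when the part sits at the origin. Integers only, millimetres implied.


translate([0, 0, 439]) cube([497, 437, 38]);
cube([49, 49, 439]);
translate([448, 0, 0]) cube([49, 49, 439]);
translate([0, 388, 0]) cube([49, 49, 439]);
translate([448, 388, 0]) cube([49, 49, 439]);
translate([0, 408, 477]) cube([497, 29, 403]);
translate([0, 0, 672]) cube([26, 408, 26]);
translate([471, 0, 672]) cube([26, 408, 26]);
translate([0, 0, 477]) cube([26, 26, 195]);
translate([471, 0, 477]) cube([26, 26, 195]);


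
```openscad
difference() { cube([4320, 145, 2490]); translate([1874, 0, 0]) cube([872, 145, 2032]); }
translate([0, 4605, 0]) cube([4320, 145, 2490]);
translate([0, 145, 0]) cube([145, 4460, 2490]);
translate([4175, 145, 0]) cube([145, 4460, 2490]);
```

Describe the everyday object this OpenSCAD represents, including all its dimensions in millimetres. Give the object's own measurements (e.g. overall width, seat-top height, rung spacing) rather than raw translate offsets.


A single room: four walls, each 2490 mm tall and 145 mm thick, enclosing an outside footprint 4320×4750 mm (x × y), no floor or roof. The front and back walls (−y and +y sides) run the full x-width; the side walls fit between their inner faces. A door opening 872 mm wide and 2032 mm tall is cut through the front wall from the floor up, its −x edge 1874 mm from the wall's −x end.


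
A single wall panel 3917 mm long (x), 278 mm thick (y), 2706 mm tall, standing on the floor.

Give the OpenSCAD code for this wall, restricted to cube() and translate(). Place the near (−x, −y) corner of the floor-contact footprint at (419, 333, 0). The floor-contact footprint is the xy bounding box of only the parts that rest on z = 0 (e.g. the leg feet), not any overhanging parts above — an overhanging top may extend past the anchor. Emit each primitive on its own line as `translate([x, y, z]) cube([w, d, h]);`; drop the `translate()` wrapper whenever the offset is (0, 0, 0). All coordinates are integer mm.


translate([419, 333, 0]) cube([3917, 278, 2706]);


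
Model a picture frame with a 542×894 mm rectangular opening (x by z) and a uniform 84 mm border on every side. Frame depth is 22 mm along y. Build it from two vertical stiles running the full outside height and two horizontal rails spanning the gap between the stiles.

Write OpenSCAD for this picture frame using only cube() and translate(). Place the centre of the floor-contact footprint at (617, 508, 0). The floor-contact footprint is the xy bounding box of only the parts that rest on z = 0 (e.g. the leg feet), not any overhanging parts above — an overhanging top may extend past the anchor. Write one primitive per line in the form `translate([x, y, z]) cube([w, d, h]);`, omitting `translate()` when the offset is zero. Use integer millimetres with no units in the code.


translate([262, 497, 0]) cube([84, 22, 1062]);
translate([888, 497, 0]) cube([84, 22, 1062]);
translate([346, 497, 0]) cube([542, 22, 84]);
translate([346, 497, 978]) cube([542, 22, 84]);


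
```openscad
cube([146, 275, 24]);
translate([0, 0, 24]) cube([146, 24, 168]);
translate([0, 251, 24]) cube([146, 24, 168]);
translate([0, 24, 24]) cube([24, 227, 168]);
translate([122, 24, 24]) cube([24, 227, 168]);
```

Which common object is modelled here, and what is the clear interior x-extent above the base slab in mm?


An open box. The internal width is 98 mm.

A 146×275 base slab with four walls standing on it — an open box. The base is 146 mm wide and the walls are 24 mm thick, so the internal width is 146 − 2 × 24 = 98 mm.


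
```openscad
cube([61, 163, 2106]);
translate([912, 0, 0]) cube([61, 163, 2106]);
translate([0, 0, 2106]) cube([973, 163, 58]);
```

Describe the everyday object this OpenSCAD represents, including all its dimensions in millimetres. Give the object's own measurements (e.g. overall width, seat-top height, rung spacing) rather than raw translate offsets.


A door frame. The clear opening is 851 mm wide and 2106 mm high. Two 61 mm wide jambs, 163 mm deep, stand either side of the opening from the floor to the top of the opening. A 58 mm thick head sits across the top of both jambs, spanning the full outside width of the frame.


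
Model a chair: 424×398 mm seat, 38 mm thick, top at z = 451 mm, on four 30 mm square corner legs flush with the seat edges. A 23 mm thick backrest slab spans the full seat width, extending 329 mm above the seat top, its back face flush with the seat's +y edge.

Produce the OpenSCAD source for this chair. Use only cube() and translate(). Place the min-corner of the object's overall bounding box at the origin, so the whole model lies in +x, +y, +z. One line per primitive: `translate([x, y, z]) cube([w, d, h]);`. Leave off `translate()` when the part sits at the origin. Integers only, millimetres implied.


translate([0, 0, 413]) cube([424, 398, 38]);
cube([30, 30, 413]);
translate([394, 0, 0]) cube([30, 30, 413]);
translate([0, 368, 0]) cube([30, 30, 413]);
translate([394, 368, 0]) cube([30, 30, 413]);
translate([0, 375, 451]) cube([424, 23, 329]);


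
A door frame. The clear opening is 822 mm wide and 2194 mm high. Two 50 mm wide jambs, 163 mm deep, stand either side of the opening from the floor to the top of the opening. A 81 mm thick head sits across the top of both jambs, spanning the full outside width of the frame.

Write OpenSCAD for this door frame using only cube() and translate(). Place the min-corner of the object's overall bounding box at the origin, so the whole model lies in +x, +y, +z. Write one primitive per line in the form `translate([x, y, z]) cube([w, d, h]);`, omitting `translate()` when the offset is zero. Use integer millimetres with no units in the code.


cube([50, 163, 2194]);
translate([872, 0, 0]) cube([50, 163, 2194]);
translate([0, 0, 2194]) cube([922, 163, 81]);


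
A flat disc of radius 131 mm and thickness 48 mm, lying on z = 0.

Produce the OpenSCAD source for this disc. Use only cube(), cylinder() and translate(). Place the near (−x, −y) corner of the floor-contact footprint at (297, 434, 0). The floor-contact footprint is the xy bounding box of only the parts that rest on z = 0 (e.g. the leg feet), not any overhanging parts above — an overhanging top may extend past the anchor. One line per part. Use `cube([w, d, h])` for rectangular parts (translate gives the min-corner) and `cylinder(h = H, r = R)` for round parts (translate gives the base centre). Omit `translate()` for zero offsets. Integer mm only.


translate([428, 565, 0]) cylinder(h = 48, r = 131);


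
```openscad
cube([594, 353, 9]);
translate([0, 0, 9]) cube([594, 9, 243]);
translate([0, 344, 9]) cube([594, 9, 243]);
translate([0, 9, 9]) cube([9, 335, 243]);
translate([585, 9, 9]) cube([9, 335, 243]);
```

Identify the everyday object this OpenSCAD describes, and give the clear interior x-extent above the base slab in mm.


An open box. The internal width is 576 mm.

A 594×353 base slab with four walls standing on it — an open box. The base is 594 mm wide and the walls are 9 mm thick, so the internal width is 594 − 2 × 9 = 576 mm.


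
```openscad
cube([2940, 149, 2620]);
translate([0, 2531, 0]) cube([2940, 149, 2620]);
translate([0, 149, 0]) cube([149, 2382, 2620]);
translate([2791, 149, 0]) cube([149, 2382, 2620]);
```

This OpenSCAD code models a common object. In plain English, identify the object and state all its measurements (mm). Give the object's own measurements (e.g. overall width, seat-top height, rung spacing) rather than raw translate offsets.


The wall frame of a small rectangular building: four walls, each 2620 mm tall and 149 mm thick, enclosing a footprint 2940 mm (x) by 2680 mm (y) outside-to-outside, with no floor or roof. The front and back walls (the −y and +y sides) span the full width; the two side walls fit between them.


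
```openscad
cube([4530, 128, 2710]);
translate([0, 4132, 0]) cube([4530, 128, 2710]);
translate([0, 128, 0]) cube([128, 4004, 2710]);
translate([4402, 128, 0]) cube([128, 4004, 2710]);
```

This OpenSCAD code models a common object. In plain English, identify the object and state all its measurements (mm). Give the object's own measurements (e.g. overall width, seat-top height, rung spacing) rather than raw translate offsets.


The wall frame of a small rectangular building: four walls, each 2710 mm tall and 128 mm thick, enclosing a footprint 4530 mm (x) by 4260 mm (y) outside-to-outside, with no floor or roof. The front and back walls (the −y and +y sides) span the full width; the two side walls fit between them.


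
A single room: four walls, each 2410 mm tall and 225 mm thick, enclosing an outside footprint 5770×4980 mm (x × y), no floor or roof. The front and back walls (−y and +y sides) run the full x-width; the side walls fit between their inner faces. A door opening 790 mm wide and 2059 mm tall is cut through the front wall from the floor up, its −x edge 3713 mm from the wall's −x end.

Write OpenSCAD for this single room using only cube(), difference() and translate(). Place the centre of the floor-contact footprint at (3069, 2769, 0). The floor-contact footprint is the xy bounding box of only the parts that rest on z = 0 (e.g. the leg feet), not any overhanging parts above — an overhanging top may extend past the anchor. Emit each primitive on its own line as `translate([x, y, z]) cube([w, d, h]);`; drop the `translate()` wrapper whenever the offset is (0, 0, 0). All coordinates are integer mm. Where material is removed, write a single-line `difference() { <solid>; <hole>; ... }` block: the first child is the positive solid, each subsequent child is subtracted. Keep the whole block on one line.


difference() { translate([184, 279, 0]) cube([5770, 225, 2410]); translate([3897, 279, 0]) cube([790, 225, 2059]); }
translate([184, 5034, 0]) cube([5770, 225, 2410]);
translate([184, 504, 0]) cube([225, 4530, 2410]);
translate([5729, 504, 0]) cube([225, 4530, 2410]);


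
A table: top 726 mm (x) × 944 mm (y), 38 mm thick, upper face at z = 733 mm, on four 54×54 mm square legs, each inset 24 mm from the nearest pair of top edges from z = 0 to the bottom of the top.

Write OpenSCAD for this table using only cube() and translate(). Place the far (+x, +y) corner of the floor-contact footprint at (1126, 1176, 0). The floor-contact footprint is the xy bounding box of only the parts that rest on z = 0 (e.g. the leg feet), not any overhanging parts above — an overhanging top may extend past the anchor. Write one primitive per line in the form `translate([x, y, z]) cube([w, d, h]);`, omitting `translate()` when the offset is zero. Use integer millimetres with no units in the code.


// leg_h = 733 - 38 = 695
translate([424, 256, 695]) cube([726, 944, 38]);
translate([448, 280, 0]) cube([54, 54, 695]);
translate([1072, 280, 0]) cube([54, 54, 695]);
translate([448, 1122, 0]) cube([54, 54, 695]);
translate([1072, 1122, 0]) cube([54, 54, 695]);


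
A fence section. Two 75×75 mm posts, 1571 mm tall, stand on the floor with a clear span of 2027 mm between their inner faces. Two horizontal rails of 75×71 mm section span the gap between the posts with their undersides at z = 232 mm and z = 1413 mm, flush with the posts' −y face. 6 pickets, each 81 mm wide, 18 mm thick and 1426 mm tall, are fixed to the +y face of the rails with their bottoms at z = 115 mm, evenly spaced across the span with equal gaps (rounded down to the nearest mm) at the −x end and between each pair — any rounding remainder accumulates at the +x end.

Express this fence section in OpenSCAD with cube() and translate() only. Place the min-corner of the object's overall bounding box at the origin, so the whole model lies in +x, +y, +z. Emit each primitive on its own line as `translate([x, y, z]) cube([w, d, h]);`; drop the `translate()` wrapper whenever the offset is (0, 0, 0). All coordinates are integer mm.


cube([75, 75, 1571]);
translate([2102, 0, 0]) cube([75, 75, 1571]);
translate([75, 0, 232]) cube([2027, 75, 71]);
translate([75, 0, 1413]) cube([2027, 75, 71]);
translate([295, 75, 115]) cube([81, 18, 1426]);
translate([596, 75, 115]) cube([81, 18, 1426]);
translate([897, 75, 115]) cube([81, 18, 1426]);
translate([1198, 75, 115]) cube([81, 18, 1426]);
translate([1499, 75, 115]) cube([81, 18, 1426]);
translate([1800, 75, 115]) cube([81, 18, 1426]);


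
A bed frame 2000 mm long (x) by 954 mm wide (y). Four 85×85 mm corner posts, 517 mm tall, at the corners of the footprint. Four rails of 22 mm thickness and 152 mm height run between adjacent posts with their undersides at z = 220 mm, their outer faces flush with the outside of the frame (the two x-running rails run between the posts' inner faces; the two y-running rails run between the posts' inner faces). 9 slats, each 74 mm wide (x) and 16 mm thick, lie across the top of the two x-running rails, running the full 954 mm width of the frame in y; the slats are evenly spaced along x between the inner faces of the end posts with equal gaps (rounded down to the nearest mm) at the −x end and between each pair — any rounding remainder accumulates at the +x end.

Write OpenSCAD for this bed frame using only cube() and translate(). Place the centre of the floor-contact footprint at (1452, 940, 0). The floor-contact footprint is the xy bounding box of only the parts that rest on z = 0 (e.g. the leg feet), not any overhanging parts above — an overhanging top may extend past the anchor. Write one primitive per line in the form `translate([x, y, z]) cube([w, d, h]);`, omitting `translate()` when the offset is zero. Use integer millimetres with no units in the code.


translate([452, 463, 0]) cube([85, 85, 517]);
translate([452, 1332, 0]) cube([85, 85, 517]);
translate([2367, 463, 0]) cube([85, 85, 517]);
translate([2367, 1332, 0]) cube([85, 85, 517]);
translate([537, 463, 220]) cube([1830, 22, 152]);
translate([537, 1395, 220]) cube([1830, 22, 152]);
translate([452, 548, 220]) cube([22, 784, 152]);
translate([2430, 548, 220]) cube([22, 784, 152]);
translate([653, 463, 372]) cube([74, 954, 16]);
translate([843, 463, 372]) cube([74, 954, 16]);
translate([1033, 463, 372]) cube([74, 954, 16]);
translate([1223, 463, 372]) cube([74, 954, 16]);
translate([1413, 463, 372]) cube([74, 954, 16]);
translate([1603, 463, 372]) cube([74, 954, 16]);
translate([1793, 463, 372]) cube([74, 954, 16]);
translate([1983, 463, 372]) cube([74, 954, 16]);
translate([2173, 463, 372]) cube([74, 954, 16]);


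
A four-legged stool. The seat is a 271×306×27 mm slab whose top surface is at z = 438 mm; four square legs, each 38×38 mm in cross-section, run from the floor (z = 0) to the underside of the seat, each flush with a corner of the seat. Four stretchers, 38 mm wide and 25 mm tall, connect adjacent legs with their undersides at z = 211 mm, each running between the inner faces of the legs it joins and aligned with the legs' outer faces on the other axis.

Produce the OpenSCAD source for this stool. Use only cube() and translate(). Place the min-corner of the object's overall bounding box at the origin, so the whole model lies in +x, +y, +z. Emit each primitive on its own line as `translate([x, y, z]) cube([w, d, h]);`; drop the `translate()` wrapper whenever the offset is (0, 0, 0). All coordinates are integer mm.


translate([0, 0, 411]) cube([271, 306, 27]);
cube([38, 38, 411]);
translate([233, 0, 0]) cube([38, 38, 411]);
translate([0, 268, 0]) cube([38, 38, 411]);
translate([233, 268, 0]) cube([38, 38, 411]);
translate([38, 0, 211]) cube([195, 38, 25]);
translate([38, 268, 211]) cube([195, 38, 25]);
translate([0, 38, 211]) cube([38, 230, 25]);
translate([233, 38, 211]) cube([38, 230, 25]);


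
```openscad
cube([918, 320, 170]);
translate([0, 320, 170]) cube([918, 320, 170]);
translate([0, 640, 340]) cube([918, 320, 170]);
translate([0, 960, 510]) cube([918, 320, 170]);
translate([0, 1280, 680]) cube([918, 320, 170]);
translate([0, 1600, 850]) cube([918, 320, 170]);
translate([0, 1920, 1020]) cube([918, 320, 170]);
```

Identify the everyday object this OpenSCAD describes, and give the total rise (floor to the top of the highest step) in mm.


A staircase. The total rise is 1190 mm.

7 identical blocks, each offset up and back from the previous — a staircase. Each step is 170 mm tall and there are 7 of them, so the total rise is 7 × 170 = 1190 mm.


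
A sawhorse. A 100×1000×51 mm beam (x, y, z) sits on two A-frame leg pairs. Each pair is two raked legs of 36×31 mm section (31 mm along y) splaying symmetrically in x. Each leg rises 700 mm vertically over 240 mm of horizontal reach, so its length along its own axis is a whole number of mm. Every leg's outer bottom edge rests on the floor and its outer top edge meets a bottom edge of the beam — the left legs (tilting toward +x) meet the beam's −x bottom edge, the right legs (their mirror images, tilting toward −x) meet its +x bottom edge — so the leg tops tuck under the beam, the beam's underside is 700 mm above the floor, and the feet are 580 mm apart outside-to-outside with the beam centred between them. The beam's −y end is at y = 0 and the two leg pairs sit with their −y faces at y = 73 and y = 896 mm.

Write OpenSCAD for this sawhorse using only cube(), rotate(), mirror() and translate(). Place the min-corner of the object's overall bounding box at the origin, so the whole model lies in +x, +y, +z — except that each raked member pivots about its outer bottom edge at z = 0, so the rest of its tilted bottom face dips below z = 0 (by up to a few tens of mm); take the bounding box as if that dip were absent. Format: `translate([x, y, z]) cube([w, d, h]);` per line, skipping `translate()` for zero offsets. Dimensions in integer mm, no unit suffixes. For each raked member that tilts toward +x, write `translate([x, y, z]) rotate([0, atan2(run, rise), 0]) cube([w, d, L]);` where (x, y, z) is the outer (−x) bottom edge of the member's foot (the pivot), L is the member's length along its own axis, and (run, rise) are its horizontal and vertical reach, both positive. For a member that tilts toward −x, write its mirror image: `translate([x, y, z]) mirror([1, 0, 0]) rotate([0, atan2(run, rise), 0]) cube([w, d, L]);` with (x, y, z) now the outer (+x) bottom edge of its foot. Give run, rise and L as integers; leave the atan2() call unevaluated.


translate([240, 0, 700]) cube([100, 1000, 51]);
translate([0, 73, 0]) rotate([0, atan2(240, 700), 0]) cube([36, 31, 740]);
translate([580, 73, 0]) mirror([1, 0, 0]) rotate([0, atan2(240, 700), 0]) cube([36, 31, 740]);
translate([0, 896, 0]) rotate([0, atan2(240, 700), 0]) cube([36, 31, 740]);
translate([580, 896, 0]) mirror([1, 0, 0]) rotate([0, atan2(240, 700), 0]) cube([36, 31, 740]);


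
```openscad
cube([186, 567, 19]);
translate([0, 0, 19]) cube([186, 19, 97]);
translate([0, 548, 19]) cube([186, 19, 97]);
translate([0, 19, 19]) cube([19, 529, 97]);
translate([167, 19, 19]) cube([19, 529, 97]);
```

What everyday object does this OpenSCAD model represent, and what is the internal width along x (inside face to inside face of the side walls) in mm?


An open box. The internal width is 148 mm.

A 186×567 base slab with four walls standing on it — an open box. The base is 186 mm wide and the walls are 19 mm thick, so the internal width is 186 − 2 × 19 = 148 mm.


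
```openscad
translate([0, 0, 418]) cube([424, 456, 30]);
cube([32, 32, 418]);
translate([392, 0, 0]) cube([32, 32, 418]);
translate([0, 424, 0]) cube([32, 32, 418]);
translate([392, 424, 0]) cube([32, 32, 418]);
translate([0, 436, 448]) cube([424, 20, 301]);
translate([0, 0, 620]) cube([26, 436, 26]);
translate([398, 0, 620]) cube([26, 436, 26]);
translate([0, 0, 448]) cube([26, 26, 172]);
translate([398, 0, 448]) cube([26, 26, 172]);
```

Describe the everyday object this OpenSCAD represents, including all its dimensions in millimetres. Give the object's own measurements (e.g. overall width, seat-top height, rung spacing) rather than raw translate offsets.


A chair. The seat is a 424×456×30 mm slab with its top at z = 448 mm, on four 32×32 mm corner legs (flush with the seat edges, standing on z = 0). A flat backrest 20 mm thick, 301 mm tall, spans the full seat width and rises from the seat top along its +y edge, rear face flush with the rear of the seat. Two armrests of 26×26 mm section run along each side from the seat's front edge to the front of the backrest, top faces 198 mm above the seat top and outer faces flush with the seat's x-edges; a 26×26 mm post under the front of each armrest stands on the seat at the front corner.


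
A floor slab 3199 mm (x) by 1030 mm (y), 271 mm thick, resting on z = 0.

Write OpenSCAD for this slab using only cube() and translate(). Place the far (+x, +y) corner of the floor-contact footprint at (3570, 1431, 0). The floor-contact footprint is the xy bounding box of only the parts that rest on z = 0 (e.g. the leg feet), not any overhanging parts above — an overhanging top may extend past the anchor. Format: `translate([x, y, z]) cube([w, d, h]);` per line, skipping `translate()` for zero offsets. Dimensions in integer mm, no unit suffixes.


translate([371, 401, 0]) cube([3199, 1030, 271]);
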